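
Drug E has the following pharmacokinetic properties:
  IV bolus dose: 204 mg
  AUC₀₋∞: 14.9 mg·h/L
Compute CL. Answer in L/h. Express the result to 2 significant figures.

CL = Dose / AUC = 204 / 14.9 = 13.69 L/h

14 L/h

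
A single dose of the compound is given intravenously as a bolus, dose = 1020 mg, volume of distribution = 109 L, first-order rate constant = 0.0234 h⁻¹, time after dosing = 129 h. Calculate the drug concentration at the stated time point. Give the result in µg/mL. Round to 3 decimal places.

0.457 µg/mL

C₀ = Dose / Vd = 1020 / 109 = 9.358 mg/L
C = C₀ · e^(−k·t) = 9.358 × e^(−0.02340 × 129)
  = 9.358 × 0.04887 = 0.4573 mg/L
(0.4573 mg/L = 0.4573 µg/mL)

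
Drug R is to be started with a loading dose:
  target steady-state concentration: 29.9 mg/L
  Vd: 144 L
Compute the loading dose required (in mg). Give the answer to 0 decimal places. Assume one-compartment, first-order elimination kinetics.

4306 mg

LD = Css × Vd = 29.9 × 144 = 4306 mg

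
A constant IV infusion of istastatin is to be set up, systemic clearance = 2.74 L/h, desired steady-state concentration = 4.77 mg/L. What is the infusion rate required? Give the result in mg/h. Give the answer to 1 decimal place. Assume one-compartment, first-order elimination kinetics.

13.1 mg/h

At steady state, infusion rate R₀ = Css × CL = 4.77 × 2.740 = 13.07 mg/h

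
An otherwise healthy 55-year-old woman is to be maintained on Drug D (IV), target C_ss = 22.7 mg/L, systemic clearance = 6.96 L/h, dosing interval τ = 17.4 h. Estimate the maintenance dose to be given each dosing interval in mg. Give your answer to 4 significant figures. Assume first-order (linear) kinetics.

2749 mg

At steady state, Dose/τ = Css × CL.
Dose = Css × CL × τ = 22.7 × 6.960 × 17.4 = 2749 mg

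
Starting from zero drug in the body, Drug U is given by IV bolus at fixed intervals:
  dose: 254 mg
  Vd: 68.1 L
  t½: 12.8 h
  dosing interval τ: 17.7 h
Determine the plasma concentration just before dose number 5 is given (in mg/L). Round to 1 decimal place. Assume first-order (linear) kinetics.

C₀ per dose = Dose / Vd = 254 / 68.1 = 3.730 mg/L
k = ln2 / t½ = 0.693147 / 12.8 = 0.05415 h⁻¹
Fraction remaining after one interval: r = e^(−kτ) = e^(−0.05415 × 17.7) = 0.3835
Before dose 5, 4 doses have been given (aged 1τ, 2τ, 3τ, 4τ).
C_trough = C₀ × (r + r² + … + r^4) = C₀ × r(1−r^4)/(1−r)
        = 3.730 × 0.3835 × (1 − 0.02163) / (1 − 0.3835) = 2.270 mg/L

2.3 mg/L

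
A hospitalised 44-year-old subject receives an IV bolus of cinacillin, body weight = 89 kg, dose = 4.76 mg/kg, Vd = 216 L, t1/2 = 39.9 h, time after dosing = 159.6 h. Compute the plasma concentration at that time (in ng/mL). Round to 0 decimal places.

123 ng/mL

Total dose = 4.76 × 89 = 423.6 mg
C₀ = Dose / Vd = 423.6 / 216 = 1.961 mg/L
k = ln2 / t½ = 0.693147 / 39.9 = 0.01737 h⁻¹
t / t½ = 159.6 / 39.9 = 4 half-lives
C = C₀ × (1/2)^4 = 1.961 × 0.06250 = 0.1226 mg/L
Convert: 0.1226 mg/L × 1000 = 122.6 ng/mL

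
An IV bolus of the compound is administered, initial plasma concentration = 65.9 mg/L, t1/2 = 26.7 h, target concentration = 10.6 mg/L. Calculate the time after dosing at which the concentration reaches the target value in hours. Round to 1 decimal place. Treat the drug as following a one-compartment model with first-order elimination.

70.4 h

k = ln2 / t½ = 0.693147 / 26.7 = 0.02596 h⁻¹
t = ln(C₀ / C) / k = ln(65.90 / 10.6) / 0.02596
  = ln(6.217) / 0.02596 = 1.827 / 0.02596 = 70.38 h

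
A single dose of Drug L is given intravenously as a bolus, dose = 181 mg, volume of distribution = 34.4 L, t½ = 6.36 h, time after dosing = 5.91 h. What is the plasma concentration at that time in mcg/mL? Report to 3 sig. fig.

C₀ = Dose / Vd = 181.0 / 34.4 = 5.262 mg/L
k = ln2 / t½ = 0.693147 / 6.36 = 0.1090 h⁻¹
C = C₀ · e^(−k·t) = 5.262 × e^(−0.1090 × 5.91)
  = 5.262 × 0.5251 = 2.763 mg/L
(2.763 mg/L = 2.763 mcg/mL)

2.76 mcg/mL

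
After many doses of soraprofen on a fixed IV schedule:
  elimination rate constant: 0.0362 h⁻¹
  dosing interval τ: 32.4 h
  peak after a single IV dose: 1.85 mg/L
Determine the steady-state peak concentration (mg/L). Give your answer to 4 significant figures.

e^(−kτ) = e^(−0.03620 × 32.4) = 0.3095
Accumulation ratio R = 1 / (1 − e^(−kτ)) = 1 / (1 − 0.3095) = 1.448
Steady-state peak = C₀ × R = 1.85 × 1.448 = 2.679 mg/L

2.679 mg/L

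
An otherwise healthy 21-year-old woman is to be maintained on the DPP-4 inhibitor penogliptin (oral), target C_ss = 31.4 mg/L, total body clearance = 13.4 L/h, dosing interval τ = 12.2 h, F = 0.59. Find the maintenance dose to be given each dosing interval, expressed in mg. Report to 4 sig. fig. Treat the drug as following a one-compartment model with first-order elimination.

8700 mg

At steady state, F × (Dose/τ) = Css × CL.
Dose = Css × CL × τ / F = 31.4 × 13.40 × 12.2 / 0.59 = 8700 mg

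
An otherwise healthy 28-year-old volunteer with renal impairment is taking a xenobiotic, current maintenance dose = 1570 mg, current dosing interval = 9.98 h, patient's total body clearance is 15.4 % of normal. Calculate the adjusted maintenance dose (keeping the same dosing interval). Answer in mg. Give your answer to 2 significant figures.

To keep the same average steady-state level, dosing rate must scale with clearance.
CL ratio = 15.4 / 100 = 0.1540
New dose (same interval) = 1570 × 0.1540 = 241.8 mg

240 mg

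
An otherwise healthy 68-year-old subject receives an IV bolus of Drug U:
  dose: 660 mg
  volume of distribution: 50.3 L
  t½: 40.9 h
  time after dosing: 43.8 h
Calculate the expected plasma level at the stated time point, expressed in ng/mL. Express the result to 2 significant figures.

6200 ng/mL

C₀ = Dose / Vd = 660.0 / 50.3 = 13.12 mg/L
k = ln2 / t½ = 0.693147 / 40.9 = 0.01695 h⁻¹
C = C₀ · e^(−k·t) = 13.12 × e^(−0.01695 × 43.8)
  = 13.12 × 0.4760 = 6.245 mg/L
Convert: 6.245 mg/L × 1000 = 6245 ng/mL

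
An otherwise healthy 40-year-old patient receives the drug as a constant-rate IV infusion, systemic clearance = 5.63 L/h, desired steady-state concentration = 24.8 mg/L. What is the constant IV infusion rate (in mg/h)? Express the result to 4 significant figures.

At steady state, infusion rate R₀ = Css × CL = 24.8 × 5.630 = 139.6 mg/h

139.6 mg/h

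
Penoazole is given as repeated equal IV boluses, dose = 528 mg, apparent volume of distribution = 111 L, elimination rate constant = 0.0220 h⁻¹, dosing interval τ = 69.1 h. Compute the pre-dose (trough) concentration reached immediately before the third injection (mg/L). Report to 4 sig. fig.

1.268 mg/L

C₀ per dose = Dose / Vd = 528 / 111 = 4.757 mg/L
Fraction remaining after one interval: r = e^(−kτ) = e^(−0.02200 × 69.1) = 0.2187
Before dose 3, 2 doses have been given (aged 1τ, 2τ).
C_trough = C₀ × (r + r²) = 4.757 × (0.2187 + 0.04783) = 1.268 mg/L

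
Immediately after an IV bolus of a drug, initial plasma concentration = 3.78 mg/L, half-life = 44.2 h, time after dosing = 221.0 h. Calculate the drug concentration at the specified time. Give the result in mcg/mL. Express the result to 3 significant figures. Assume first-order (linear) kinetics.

k = ln2 / t½ = 0.693147 / 44.2 = 0.01568 h⁻¹
t / t½ = 221.0 / 44.2 = 5 half-lives
C = C₀ × (1/2)^5 = 3.780 × 0.03125 = 0.1181 mg/L
(0.1181 mg/L = 0.1181 mcg/mL)

0.118 mcg/mL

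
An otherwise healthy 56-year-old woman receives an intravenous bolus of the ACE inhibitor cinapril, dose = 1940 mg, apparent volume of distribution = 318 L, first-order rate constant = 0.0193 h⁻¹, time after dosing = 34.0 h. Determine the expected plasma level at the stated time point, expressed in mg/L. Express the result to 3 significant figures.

3.17 mg/L

C₀ = Dose / Vd = 1940 / 318 = 6.101 mg/L
C = C₀ · e^(−k·t) = 6.101 × e^(−0.01930 × 34.0)
  = 6.101 × 0.5188 = 3.165 mg/L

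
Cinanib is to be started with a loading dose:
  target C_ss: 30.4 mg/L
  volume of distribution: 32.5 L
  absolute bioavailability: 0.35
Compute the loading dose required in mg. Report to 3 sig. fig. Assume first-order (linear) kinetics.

LD = Css × Vd / F = 30.4 × 32.5 / 0.35 = 2823 mg

2820 mg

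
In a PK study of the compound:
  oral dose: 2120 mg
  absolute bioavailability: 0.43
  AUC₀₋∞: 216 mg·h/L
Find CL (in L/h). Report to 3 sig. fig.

CL = F·Dose / AUC = 0.43 × 2120 / 216 = 4.220 L/h

4.22 L/h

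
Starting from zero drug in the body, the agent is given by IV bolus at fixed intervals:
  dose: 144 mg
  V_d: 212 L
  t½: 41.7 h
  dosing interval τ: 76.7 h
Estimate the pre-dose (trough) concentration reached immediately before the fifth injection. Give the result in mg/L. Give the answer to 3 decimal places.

C₀ per dose = Dose / Vd = 144 / 212 = 0.6792 mg/L
k = ln2 / t½ = 0.693147 / 41.7 = 0.01662 h⁻¹
Fraction remaining after one interval: r = e^(−kτ) = e^(−0.01662 × 76.7) = 0.2795
Before dose 5, 4 doses have been given (aged 1τ, 2τ, 3τ, 4τ).
C_trough = C₀ × (r + r² + … + r^4) = C₀ × r(1−r^4)/(1−r)
        = 0.6792 × 0.2795 × (1 − 0.006103) / (1 − 0.2795) = 0.2619 mg/L

0.262 mg/L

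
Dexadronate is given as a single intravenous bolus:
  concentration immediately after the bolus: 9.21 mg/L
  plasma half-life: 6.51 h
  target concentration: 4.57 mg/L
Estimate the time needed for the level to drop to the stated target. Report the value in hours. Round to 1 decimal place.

k = ln2 / t½ = 0.693147 / 6.51 = 0.1065 h⁻¹
t = ln(C₀ / C) / k = ln(9.210 / 4.57) / 0.1065
  = ln(2.015) / 0.1065 = 0.7006 / 0.1065 = 6.578 h

6.6 h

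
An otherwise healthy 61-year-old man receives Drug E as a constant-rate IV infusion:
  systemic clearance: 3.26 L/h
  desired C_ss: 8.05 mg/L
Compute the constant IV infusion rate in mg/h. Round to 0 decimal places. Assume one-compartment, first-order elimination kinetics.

At steady state, infusion rate R₀ = Css × CL = 8.05 × 3.260 = 26.24 mg/h

26 mg/h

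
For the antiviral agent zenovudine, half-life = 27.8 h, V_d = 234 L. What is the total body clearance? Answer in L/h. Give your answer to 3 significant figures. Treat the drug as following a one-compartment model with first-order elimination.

5.83 L/h

k = ln2 / t½ = 0.693147 / 27.8 = 0.02493 h⁻¹
CL = k × Vd = 0.02493 × 234 = 5.834 L/h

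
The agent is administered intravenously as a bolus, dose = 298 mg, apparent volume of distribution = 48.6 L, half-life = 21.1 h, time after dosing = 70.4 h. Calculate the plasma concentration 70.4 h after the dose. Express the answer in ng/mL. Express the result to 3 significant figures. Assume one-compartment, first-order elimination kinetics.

C₀ = Dose / Vd = 298.0 / 48.6 = 6.132 mg/L
k = ln2 / t½ = 0.693147 / 21.1 = 0.03285 h⁻¹
C = C₀ · e^(−k·t) = 6.132 × e^(−0.03285 × 70.4)
  = 6.132 × 0.09900 = 0.6071 mg/L
Convert: 0.6071 mg/L × 1000 = 607.1 ng/mL

607 ng/mL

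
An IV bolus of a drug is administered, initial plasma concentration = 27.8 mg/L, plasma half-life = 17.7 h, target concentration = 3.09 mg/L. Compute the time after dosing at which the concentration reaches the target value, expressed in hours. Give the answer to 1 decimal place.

k = ln2 / t½ = 0.693147 / 17.7 = 0.03916 h⁻¹
t = ln(C₀ / C) / k = ln(27.80 / 3.09) / 0.03916
  = ln(8.997) / 0.03916 = 2.197 / 0.03916 = 56.10 h

56.1 h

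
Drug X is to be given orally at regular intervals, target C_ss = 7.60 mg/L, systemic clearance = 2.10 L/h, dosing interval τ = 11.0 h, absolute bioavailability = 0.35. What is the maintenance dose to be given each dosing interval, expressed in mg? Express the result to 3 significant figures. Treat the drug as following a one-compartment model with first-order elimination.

502 mg

At steady state, F × (Dose/τ) = Css × CL.
Dose = Css × CL × τ / F = 7.60 × 2.100 × 11.0 / 0.35 = 501.6 mg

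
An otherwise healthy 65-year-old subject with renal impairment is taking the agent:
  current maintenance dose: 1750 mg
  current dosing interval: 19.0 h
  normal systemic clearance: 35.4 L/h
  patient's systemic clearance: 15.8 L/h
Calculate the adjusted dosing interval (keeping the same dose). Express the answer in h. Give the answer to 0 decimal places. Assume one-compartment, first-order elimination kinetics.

43 h

To keep the same average steady-state level, dosing rate must scale with clearance.
CL ratio = 15.8 / 35.4 = 0.4463
New interval (same dose) = 19.0 / 0.4463 = 42.57 h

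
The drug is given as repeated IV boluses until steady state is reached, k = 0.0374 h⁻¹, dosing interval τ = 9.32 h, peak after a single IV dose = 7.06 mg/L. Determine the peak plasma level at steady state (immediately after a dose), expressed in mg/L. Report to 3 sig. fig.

24.0 mg/L

e^(−kτ) = e^(−0.03740 × 9.32) = 0.7057
Accumulation ratio R = 1 / (1 − e^(−kτ)) = 1 / (1 − 0.7057) = 3.398
Steady-state peak = C₀ × R = 7.06 × 3.398 = 23.99 mg/L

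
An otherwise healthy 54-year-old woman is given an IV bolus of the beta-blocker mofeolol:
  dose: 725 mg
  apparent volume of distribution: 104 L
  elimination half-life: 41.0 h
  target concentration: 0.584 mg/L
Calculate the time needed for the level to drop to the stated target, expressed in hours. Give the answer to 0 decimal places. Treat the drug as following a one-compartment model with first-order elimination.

147 h

C₀ = Dose / Vd = 725.0 / 104 = 6.971 mg/L
k = ln2 / t½ = 0.693147 / 41.0 = 0.01691 h⁻¹
t = ln(C₀ / C) / k = ln(6.971 / 0.584) / 0.01691
  = ln(11.94) / 0.01691 = 2.480 / 0.01691 = 146.7 h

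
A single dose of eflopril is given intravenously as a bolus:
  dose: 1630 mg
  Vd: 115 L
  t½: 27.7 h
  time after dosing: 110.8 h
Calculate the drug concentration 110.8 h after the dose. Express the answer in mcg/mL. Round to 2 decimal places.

0.89 mcg/mL

C₀ = Dose / Vd = 1630 / 115 = 14.17 mg/L
k = ln2 / t½ = 0.693147 / 27.7 = 0.02502 h⁻¹
t / t½ = 110.8 / 27.7 = 4 half-lives
C = C₀ × (1/2)^4 = 14.17 × 0.06250 = 0.8856 mg/L
(0.8856 mg/L = 0.8856 mcg/mL)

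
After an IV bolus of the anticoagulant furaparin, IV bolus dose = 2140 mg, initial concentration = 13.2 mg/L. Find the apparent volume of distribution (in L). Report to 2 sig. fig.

Vd = Dose / C₀ = 2140 / 13.2 = 162.1 L

160 L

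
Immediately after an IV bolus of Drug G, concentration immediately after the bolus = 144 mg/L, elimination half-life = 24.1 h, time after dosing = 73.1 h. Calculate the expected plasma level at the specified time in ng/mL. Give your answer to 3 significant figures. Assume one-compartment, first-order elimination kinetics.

17600 ng/mL

k = ln2 / t½ = 0.693147 / 24.1 = 0.02876 h⁻¹
C = C₀ · e^(−k·t) = 144.0 × e^(−0.02876 × 73.1)
  = 144.0 × 0.1222 = 17.60 mg/L
Convert: 17.60 mg/L × 1000 = 17600 ng/mL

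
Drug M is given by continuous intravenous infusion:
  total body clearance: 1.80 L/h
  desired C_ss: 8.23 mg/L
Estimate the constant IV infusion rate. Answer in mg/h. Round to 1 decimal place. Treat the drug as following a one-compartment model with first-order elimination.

At steady state, infusion rate R₀ = Css × CL = 8.23 × 1.800 = 14.81 mg/h

14.8 mg/h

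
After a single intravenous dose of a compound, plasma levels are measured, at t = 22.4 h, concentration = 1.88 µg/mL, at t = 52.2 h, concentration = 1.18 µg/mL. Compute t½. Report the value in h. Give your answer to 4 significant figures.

44.35 h

k = ln(C₁/C₂) / (t₂ − t₁) = ln(1.88/1.18) / (52.2 − 22.4)
  = 0.4658 / 29.80 = 0.01563 h⁻¹
t½ = ln2 / k = 0.693147 / 0.01563 = 44.35 h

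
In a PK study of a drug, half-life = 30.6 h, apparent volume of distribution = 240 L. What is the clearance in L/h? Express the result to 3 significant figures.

5.44 L/h

k = ln2 / t½ = 0.693147 / 30.6 = 0.02265 h⁻¹
CL = k × Vd = 0.02265 × 240 = 5.436 L/h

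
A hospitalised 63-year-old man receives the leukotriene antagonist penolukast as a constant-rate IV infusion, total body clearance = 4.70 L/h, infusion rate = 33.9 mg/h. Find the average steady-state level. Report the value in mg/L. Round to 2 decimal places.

7.21 mg/L

At steady state Css = R₀ / CL = 33.9 / 4.700 = 7.213 mg/L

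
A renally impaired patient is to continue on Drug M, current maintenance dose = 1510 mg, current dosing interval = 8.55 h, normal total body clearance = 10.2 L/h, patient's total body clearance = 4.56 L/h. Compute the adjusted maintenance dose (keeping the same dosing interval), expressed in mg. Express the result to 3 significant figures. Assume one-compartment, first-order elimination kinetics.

To keep the same average steady-state level, dosing rate must scale with clearance.
CL ratio = 4.56 / 10.2 = 0.4471
New dose (same interval) = 1510 × 0.4471 = 675.1 mg

675 mg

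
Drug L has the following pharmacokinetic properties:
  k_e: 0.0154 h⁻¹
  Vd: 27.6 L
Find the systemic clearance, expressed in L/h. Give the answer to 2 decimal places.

0.43 L/h

CL = k × Vd = 0.0154 × 27.6 = 0.4250 L/h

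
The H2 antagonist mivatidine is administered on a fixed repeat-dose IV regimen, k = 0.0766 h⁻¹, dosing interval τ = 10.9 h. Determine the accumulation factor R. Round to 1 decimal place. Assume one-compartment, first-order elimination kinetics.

e^(−kτ) = e^(−0.07660 × 10.9) = 0.4339
Accumulation ratio R = 1 / (1 − e^(−kτ)) = 1 / (1 − 0.4339) = 1.766

1.8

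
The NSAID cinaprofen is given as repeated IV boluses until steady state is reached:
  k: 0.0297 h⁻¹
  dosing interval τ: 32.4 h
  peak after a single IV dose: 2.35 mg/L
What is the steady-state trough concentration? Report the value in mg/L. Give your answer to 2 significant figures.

e^(−kτ) = e^(−0.02970 × 32.4) = 0.3820
Accumulation ratio R = 1 / (1 − e^(−kτ)) = 1 / (1 − 0.3820) = 1.618
Steady-state trough = C₀ × R × e^(−kτ) = 2.35 × 1.618 × 0.3820 = 1.452 mg/L

1.5 mg/L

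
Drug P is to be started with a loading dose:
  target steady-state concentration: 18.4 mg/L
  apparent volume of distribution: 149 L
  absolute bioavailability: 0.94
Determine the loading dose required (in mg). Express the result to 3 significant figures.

2920 mg

LD = Css × Vd / F = 18.4 × 149 / 0.94 = 2917 mg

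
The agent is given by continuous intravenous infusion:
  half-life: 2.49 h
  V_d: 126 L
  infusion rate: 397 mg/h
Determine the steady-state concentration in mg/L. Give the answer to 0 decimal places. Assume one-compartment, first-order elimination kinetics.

k = ln2 / t½ = 0.693147 / 2.49 = 0.2784 h⁻¹
CL = k × Vd = 0.2784 × 126 = 35.08 L/h
At steady state Css = R₀ / CL = 397 / 35.08 = 11.32 mg/L

11 mg/L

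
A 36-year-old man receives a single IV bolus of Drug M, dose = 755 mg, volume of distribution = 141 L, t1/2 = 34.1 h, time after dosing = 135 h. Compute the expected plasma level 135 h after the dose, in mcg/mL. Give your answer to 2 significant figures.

C₀ = Dose / Vd = 755.0 / 141 = 5.355 mg/L
k = ln2 / t½ = 0.693147 / 34.1 = 0.02033 h⁻¹
C = C₀ · e^(−k·t) = 5.355 × e^(−0.02033 × 135)
  = 5.355 × 0.06428 = 0.3442 mg/L
(0.3442 mg/L = 0.3442 mcg/mL)

0.34 mcg/mL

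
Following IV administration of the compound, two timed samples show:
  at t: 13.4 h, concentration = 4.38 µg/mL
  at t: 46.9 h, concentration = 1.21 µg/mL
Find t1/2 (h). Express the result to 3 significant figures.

18.1 h

k = ln(C₁/C₂) / (t₂ − t₁) = ln(4.38/1.21) / (46.9 − 13.4)
  = 1.286 / 33.50 = 0.03839 h⁻¹
t½ = ln2 / k = 0.693147 / 0.03839 = 18.06 h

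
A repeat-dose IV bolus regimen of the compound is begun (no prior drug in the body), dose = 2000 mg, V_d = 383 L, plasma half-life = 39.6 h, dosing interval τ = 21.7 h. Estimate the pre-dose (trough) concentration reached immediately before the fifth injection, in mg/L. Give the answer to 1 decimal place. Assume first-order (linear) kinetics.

C₀ per dose = Dose / Vd = 2000 / 383 = 5.222 mg/L
k = ln2 / t½ = 0.693147 / 39.6 = 0.01750 h⁻¹
Fraction remaining after one interval: r = e^(−kτ) = e^(−0.01750 × 21.7) = 0.6840
Before dose 5, 4 doses have been given (aged 1τ, 2τ, 3τ, 4τ).
C_trough = C₀ × (r + r² + … + r^4) = C₀ × r(1−r^4)/(1−r)
        = 5.222 × 0.6840 × (1 − 0.2189) / (1 − 0.6840) = 8.829 mg/L

8.8 mg/L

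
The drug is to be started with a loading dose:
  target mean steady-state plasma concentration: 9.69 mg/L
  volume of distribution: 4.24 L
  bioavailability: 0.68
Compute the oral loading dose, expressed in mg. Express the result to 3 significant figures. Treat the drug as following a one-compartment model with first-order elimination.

60.4 mg

LD = Css × Vd / F = 9.69 × 4.24 / 0.68 = 60.42 mg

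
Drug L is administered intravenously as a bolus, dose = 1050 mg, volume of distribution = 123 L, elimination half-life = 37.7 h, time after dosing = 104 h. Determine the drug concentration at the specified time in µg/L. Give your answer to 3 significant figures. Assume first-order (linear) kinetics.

1260 µg/L

C₀ = Dose / Vd = 1050 / 123 = 8.537 mg/L
k = ln2 / t½ = 0.693147 / 37.7 = 0.01839 h⁻¹
C = C₀ · e^(−k·t) = 8.537 × e^(−0.01839 × 104)
  = 8.537 × 0.1477 = 1.261 mg/L
Convert: 1.261 mg/L × 1000 = 1261 µg/L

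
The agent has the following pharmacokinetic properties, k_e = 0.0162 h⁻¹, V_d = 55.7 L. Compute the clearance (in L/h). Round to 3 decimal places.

0.902 L/h

CL = k × Vd = 0.0162 × 55.7 = 0.9023 L/h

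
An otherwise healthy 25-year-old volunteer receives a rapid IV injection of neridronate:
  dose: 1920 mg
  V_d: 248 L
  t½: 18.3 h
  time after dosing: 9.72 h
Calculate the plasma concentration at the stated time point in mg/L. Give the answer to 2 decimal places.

C₀ = Dose / Vd = 1920 / 248 = 7.742 mg/L
k = ln2 / t½ = 0.693147 / 18.3 = 0.03788 h⁻¹
C = C₀ · e^(−k·t) = 7.742 × e^(−0.03788 × 9.72)
  = 7.742 × 0.6920 = 5.357 mg/L

5.36 mg/L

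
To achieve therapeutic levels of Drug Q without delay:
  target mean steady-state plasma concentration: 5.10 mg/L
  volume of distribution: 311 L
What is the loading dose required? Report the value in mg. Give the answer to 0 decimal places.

1586 mg

LD = Css × Vd = 5.10 × 311 = 1586 mg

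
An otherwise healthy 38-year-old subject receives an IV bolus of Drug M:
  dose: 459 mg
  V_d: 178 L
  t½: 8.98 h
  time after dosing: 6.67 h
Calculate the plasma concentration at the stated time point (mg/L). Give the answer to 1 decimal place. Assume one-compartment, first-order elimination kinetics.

1.5 mg/L

C₀ = Dose / Vd = 459.0 / 178 = 2.579 mg/L
k = ln2 / t½ = 0.693147 / 8.98 = 0.07719 h⁻¹
C = C₀ · e^(−k·t) = 2.579 × e^(−0.07719 × 6.67)
  = 2.579 × 0.5976 = 1.541 mg/L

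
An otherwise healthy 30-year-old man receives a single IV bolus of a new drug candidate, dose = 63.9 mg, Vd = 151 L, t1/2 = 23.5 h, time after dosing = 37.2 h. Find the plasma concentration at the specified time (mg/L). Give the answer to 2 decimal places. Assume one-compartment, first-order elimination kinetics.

C₀ = Dose / Vd = 63.90 / 151 = 0.4232 mg/L
k = ln2 / t½ = 0.693147 / 23.5 = 0.02950 h⁻¹
C = C₀ · e^(−k·t) = 0.4232 × e^(−0.02950 × 37.2)
  = 0.4232 × 0.3337 = 0.1412 mg/L

0.14 mg/L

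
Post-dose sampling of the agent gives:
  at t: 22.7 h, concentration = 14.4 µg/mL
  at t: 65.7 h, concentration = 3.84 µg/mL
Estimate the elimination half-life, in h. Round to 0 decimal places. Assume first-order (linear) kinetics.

k = ln(C₁/C₂) / (t₂ − t₁) = ln(14.4/3.84) / (65.7 − 22.7)
  = 1.322 / 43.00 = 0.03074 h⁻¹
t½ = ln2 / k = 0.693147 / 0.03074 = 22.55 h

23 h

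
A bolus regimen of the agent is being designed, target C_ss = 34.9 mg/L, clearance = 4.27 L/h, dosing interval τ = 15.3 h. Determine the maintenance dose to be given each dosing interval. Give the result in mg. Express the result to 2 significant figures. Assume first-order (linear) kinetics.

2300 mg

At steady state, Dose/τ = Css × CL.
Dose = Css × CL × τ = 34.9 × 4.270 × 15.3 = 2280 mg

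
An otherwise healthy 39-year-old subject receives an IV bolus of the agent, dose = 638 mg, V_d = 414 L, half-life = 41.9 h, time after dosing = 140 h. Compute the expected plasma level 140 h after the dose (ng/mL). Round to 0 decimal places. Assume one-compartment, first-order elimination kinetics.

C₀ = Dose / Vd = 638.0 / 414 = 1.541 mg/L
k = ln2 / t½ = 0.693147 / 41.9 = 0.01654 h⁻¹
C = C₀ · e^(−k·t) = 1.541 × e^(−0.01654 × 140)
  = 1.541 × 0.09871 = 0.1521 mg/L
Convert: 0.1521 mg/L × 1000 = 152.1 ng/mL

152 ng/mL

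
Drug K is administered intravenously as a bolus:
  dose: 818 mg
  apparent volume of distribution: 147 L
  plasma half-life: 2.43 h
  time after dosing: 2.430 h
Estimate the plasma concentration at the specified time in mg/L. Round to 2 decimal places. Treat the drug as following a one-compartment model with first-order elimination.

2.78 mg/L

C₀ = Dose / Vd = 818.0 / 147 = 5.565 mg/L
k = ln2 / t½ = 0.693147 / 2.43 = 0.2852 h⁻¹
t / t½ = 2.430 / 2.43 = 1 half-lives
C = C₀ × (1/2)^1 = 5.565 × 0.5000 = 2.783 mg/L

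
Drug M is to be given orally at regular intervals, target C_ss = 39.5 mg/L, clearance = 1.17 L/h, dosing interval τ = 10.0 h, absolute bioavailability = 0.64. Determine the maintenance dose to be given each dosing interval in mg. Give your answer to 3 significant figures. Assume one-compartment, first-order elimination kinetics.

At steady state, F × (Dose/τ) = Css × CL.
Dose = Css × CL × τ / F = 39.5 × 1.170 × 10.0 / 0.64 = 722.1 mg

722 mg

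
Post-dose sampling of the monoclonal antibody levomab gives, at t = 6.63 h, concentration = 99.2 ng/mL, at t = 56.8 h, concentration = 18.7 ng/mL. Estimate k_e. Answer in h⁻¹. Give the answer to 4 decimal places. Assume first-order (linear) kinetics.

0.0333 h⁻¹

k = ln(C₁/C₂) / (t₂ − t₁) = ln(99.2/18.7) / (56.8 − 6.63)
  = 1.669 / 50.17 = 0.03327 h⁻¹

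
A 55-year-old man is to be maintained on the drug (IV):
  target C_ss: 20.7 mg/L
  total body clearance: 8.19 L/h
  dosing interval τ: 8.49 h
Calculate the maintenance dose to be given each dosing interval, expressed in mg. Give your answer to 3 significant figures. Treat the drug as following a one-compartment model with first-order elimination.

1440 mg

At steady state, Dose/τ = Css × CL.
Dose = Css × CL × τ = 20.7 × 8.190 × 8.49 = 1439 mg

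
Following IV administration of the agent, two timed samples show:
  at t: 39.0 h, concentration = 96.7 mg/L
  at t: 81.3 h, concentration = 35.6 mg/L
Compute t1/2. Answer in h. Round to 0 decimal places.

k = ln(C₁/C₂) / (t₂ − t₁) = ln(96.7/35.6) / (81.3 − 39.0)
  = 0.9993 / 42.30 = 0.02362 h⁻¹
t½ = ln2 / k = 0.693147 / 0.02362 = 29.35 h

29 h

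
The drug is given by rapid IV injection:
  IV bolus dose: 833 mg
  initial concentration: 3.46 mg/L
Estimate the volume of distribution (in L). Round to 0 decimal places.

Vd = Dose / C₀ = 833.0 / 3.46 = 240.8 L

241 L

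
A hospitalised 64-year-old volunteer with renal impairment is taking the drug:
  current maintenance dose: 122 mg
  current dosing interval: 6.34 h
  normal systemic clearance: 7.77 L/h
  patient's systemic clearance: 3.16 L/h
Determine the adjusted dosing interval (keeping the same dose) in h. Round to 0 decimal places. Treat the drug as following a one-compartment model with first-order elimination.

16 h

To keep the same average steady-state level, dosing rate must scale with clearance.
CL ratio = 3.16 / 7.77 = 0.4067
New interval (same dose) = 6.34 / 0.4067 = 15.59 h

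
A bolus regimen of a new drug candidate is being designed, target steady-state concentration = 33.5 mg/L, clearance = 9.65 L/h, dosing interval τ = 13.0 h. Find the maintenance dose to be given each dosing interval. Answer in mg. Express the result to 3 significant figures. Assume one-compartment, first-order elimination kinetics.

At steady state, Dose/τ = Css × CL.
Dose = Css × CL × τ = 33.5 × 9.650 × 13.0 = 4203 mg

4200 mg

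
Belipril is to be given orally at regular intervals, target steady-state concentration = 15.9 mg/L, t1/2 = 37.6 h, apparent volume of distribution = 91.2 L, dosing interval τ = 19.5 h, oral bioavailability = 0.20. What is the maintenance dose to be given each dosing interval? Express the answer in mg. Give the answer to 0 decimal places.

2606 mg

k = ln2 / t½ = 0.693147 / 37.6 = 0.01843 h⁻¹
CL = k × Vd = 0.01843 × 91.2 = 1.681 L/h
At steady state, F × (Dose/τ) = Css × CL.
Dose = Css × CL × τ / F = 15.9 × 1.681 × 19.5 / 0.20 = 2606 mg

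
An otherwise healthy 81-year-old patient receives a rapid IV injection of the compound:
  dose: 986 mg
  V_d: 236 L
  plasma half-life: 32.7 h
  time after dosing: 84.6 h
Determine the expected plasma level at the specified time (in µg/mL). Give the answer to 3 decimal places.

0.695 µg/mL

C₀ = Dose / Vd = 986.0 / 236 = 4.178 mg/L
k = ln2 / t½ = 0.693147 / 32.7 = 0.02120 h⁻¹
C = C₀ · e^(−k·t) = 4.178 × e^(−0.02120 × 84.6)
  = 4.178 × 0.1664 = 0.6952 mg/L
(0.6952 mg/L = 0.6952 µg/mL)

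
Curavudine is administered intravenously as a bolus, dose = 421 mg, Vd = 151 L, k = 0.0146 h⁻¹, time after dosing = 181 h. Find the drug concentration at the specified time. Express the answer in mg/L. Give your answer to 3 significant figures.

0.198 mg/L

C₀ = Dose / Vd = 421.0 / 151 = 2.788 mg/L
C = C₀ · e^(−k·t) = 2.788 × e^(−0.01460 × 181)
  = 2.788 × 0.07118 = 0.1984 mg/L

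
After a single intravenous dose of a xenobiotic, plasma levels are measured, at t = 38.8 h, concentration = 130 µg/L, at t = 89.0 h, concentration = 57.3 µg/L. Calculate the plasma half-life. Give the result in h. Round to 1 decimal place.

42.5 h

k = ln(C₁/C₂) / (t₂ − t₁) = ln(130/57.3) / (89.0 − 38.8)
  = 0.8192 / 50.20 = 0.01632 h⁻¹
t½ = ln2 / k = 0.693147 / 0.01632 = 42.47 h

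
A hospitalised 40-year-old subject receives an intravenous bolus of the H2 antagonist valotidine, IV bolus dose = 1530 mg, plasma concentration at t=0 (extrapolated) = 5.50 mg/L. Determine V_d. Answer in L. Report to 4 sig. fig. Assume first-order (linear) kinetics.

278.2 L

Vd = Dose / C₀ = 1530 / 5.50 = 278.2 L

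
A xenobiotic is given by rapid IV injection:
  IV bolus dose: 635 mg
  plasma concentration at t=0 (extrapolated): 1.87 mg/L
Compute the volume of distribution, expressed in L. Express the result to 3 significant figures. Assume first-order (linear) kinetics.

340 L

Vd = Dose / C₀ = 635.0 / 1.87 = 339.6 L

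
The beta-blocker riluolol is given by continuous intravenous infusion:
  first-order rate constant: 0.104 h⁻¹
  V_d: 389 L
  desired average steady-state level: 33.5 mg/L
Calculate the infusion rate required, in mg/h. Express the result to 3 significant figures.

1360 mg/h

CL = k × Vd = 0.1040 × 389 = 40.46 L/h
At steady state, infusion rate R₀ = Css × CL = 33.5 × 40.46 = 1355 mg/h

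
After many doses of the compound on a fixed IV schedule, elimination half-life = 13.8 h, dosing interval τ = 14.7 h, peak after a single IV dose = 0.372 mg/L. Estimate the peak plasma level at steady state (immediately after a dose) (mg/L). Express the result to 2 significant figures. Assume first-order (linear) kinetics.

0.71 mg/L

k = ln2 / t½ = 0.693147 / 13.8 = 0.05023 h⁻¹
e^(−kτ) = e^(−0.05023 × 14.7) = 0.4779
Accumulation ratio R = 1 / (1 − e^(−kτ)) = 1 / (1 − 0.4779) = 1.915
Steady-state peak = C₀ × R = 0.372 × 1.915 = 0.7124 mg/L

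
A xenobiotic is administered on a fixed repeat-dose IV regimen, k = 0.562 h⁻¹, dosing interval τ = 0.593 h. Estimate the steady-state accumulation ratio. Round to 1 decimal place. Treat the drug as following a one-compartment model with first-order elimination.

3.5

e^(−kτ) = e^(−0.5620 × 0.593) = 0.7166
Accumulation ratio R = 1 / (1 − e^(−kτ)) = 1 / (1 − 0.7166) = 3.529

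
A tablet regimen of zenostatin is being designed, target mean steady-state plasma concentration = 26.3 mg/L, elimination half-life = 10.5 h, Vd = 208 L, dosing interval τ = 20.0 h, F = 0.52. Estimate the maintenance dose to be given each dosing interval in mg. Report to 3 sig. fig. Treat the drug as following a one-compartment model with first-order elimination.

13900 mg

k = ln2 / t½ = 0.693147 / 10.5 = 0.06601 h⁻¹
CL = k × Vd = 0.06601 × 208 = 13.73 L/h
At steady state, F × (Dose/τ) = Css × CL.
Dose = Css × CL × τ / F = 26.3 × 13.73 × 20.0 / 0.52 = 13890 mg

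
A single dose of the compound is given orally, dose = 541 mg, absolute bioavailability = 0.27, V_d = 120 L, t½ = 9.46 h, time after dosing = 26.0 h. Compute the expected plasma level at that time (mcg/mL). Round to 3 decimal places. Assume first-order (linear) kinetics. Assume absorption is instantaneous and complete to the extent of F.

Amount reaching circulation = F × Dose = 0.27 × 541.0 = 146.1 mg
C₀ = F·Dose / Vd = 146.1 / 120 = 1.218 mg/L
k = ln2 / t½ = 0.693147 / 9.46 = 0.07327 h⁻¹
C = C₀ · e^(−k·t) = 1.218 × e^(−0.07327 × 26.0)
  = 1.218 × 0.1488 = 0.1812 mg/L
(0.1812 mg/L = 0.1812 mcg/mL)

0.181 mcg/mL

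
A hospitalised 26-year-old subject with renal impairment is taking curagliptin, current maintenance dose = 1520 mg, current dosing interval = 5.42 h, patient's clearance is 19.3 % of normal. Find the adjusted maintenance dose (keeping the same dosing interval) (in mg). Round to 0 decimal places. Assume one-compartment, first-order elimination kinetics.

To keep the same average steady-state level, dosing rate must scale with clearance.
CL ratio = 19.3 / 100 = 0.1930
New dose (same interval) = 1520 × 0.1930 = 293.4 mg

293 mg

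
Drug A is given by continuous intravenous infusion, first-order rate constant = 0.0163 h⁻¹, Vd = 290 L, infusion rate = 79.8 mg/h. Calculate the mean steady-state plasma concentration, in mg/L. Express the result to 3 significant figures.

CL = k × Vd = 0.01630 × 290 = 4.727 L/h
At steady state Css = R₀ / CL = 79.8 / 4.727 = 16.88 mg/L

16.9 mg/L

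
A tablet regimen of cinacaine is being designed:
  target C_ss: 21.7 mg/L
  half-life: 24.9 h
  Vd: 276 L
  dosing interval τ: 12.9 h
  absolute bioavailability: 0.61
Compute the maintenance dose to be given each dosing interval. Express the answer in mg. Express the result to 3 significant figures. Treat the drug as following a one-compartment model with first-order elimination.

3530 mg

k = ln2 / t½ = 0.693147 / 24.9 = 0.02784 h⁻¹
CL = k × Vd = 0.02784 × 276 = 7.684 L/h
At steady state, F × (Dose/τ) = Css × CL.
Dose = Css × CL × τ / F = 21.7 × 7.684 × 12.9 / 0.61 = 3526 mg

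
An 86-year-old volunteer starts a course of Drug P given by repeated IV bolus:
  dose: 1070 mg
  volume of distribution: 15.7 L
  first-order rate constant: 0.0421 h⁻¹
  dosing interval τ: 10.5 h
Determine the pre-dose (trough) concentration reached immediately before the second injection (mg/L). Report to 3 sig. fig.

43.8 mg/L

C₀ per dose = Dose / Vd = 1070 / 15.7 = 68.15 mg/L
Fraction remaining after one interval: r = e^(−kτ) = e^(−0.04210 × 10.5) = 0.6427
Before dose 2, 1 dose has been given (aged 1τ).
C_trough = C₀ × r = 68.15 × 0.6427 = 43.80 mg/L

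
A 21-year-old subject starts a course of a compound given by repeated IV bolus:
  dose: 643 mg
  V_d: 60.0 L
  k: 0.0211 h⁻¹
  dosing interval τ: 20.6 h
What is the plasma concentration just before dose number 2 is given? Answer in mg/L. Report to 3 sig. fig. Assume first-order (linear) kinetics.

C₀ per dose = Dose / Vd = 643 / 60.0 = 10.72 mg/L
Fraction remaining after one interval: r = e^(−kτ) = e^(−0.02110 × 20.6) = 0.6475
Before dose 2, 1 dose has been given (aged 1τ).
C_trough = C₀ × r = 10.72 × 0.6475 = 6.941 mg/L

6.94 mg/L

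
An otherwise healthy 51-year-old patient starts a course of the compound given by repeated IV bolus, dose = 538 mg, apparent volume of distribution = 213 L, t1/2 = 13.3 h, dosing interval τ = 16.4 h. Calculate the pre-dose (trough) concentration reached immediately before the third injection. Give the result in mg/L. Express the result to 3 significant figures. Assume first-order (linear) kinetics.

1.53 mg/L

C₀ per dose = Dose / Vd = 538 / 213 = 2.526 mg/L
k = ln2 / t½ = 0.693147 / 13.3 = 0.05212 h⁻¹
Fraction remaining after one interval: r = e^(−kτ) = e^(−0.05212 × 16.4) = 0.4254
Before dose 3, 2 doses have been given (aged 1τ, 2τ).
C_trough = C₀ × (r + r²) = 2.526 × (0.4254 + 0.1810) = 1.532 mg/L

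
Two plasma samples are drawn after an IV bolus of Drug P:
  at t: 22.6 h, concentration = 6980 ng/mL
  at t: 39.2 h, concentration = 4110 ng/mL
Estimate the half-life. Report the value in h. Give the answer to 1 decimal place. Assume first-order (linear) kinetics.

21.7 h

k = ln(C₁/C₂) / (t₂ − t₁) = ln(6980/4110) / (39.2 − 22.6)
  = 0.5296 / 16.60 = 0.03190 h⁻¹
t½ = ln2 / k = 0.693147 / 0.03190 = 21.73 h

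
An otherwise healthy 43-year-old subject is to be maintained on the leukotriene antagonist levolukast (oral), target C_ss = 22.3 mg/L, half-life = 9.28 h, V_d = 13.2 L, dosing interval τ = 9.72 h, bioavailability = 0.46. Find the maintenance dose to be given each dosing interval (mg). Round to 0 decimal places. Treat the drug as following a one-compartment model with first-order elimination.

465 mg

k = ln2 / t½ = 0.693147 / 9.28 = 0.07469 h⁻¹
CL = k × Vd = 0.07469 × 13.2 = 0.9859 L/h
At steady state, F × (Dose/τ) = Css × CL.
Dose = Css × CL × τ / F = 22.3 × 0.9859 × 9.72 / 0.46 = 464.6 mg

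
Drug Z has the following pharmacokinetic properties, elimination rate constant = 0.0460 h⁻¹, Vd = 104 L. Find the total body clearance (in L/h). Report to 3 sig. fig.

CL = k × Vd = 0.0460 × 104 = 4.784 L/h

4.78 L/h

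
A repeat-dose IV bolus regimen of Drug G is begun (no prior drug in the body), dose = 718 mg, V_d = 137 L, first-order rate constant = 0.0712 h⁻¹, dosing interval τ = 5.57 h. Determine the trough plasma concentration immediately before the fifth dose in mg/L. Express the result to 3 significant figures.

C₀ per dose = Dose / Vd = 718 / 137 = 5.241 mg/L
Fraction remaining after one interval: r = e^(−kτ) = e^(−0.07120 × 5.57) = 0.6726
Before dose 5, 4 doses have been given (aged 1τ, 2τ, 3τ, 4τ).
C_trough = C₀ × (r + r² + … + r^4) = C₀ × r(1−r^4)/(1−r)
        = 5.241 × 0.6726 × (1 − 0.2047) / (1 − 0.6726) = 8.563 mg/L

8.56 mg/L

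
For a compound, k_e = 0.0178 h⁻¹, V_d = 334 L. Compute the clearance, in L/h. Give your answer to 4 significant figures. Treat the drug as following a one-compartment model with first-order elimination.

5.945 L/h

CL = k × Vd = 0.0178 × 334 = 5.945 L/h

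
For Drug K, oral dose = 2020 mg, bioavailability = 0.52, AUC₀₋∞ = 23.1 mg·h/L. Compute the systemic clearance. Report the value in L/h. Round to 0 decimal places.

CL = F·Dose / AUC = 0.52 × 2020 / 23.1 = 45.47 L/h

45 L/h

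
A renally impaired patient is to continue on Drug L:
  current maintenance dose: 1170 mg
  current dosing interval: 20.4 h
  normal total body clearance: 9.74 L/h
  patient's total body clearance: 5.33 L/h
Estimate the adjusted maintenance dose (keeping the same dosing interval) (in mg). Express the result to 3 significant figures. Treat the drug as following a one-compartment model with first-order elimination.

640 mg

To keep the same average steady-state level, dosing rate must scale with clearance.
CL ratio = 5.33 / 9.74 = 0.5472
New dose (same interval) = 1170 × 0.5472 = 640.2 mg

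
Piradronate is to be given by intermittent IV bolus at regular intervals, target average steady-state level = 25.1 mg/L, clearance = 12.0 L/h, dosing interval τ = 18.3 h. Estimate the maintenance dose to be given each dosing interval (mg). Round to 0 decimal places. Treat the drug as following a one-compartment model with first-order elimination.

At steady state, Dose/τ = Css × CL.
Dose = Css × CL × τ = 25.1 × 12.00 × 18.3 = 5512 mg

5512 mg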